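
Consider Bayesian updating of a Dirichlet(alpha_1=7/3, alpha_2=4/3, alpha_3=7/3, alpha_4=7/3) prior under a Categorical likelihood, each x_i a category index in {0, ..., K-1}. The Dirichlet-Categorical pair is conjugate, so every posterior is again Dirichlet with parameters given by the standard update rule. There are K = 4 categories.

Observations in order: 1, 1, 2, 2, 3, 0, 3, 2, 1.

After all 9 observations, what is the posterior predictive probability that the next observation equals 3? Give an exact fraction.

obs 1: x=1 → posterior Dirichlet(7/3, 7/3, 7/3, 7/3)
obs 2: x=1 → posterior Dirichlet(7/3, 10/3, 7/3, 7/3)
obs 3: x=2 → posterior Dirichlet(7/3, 10/3, 10/3, 7/3)
obs 4: x=2 → posterior Dirichlet(7/3, 10/3, 13/3, 7/3)
obs 5: x=3 → posterior Dirichlet(7/3, 10/3, 13/3, 10/3)
obs 6: x=0 → posterior Dirichlet(10/3, 10/3, 13/3, 10/3)
obs 7: x=3 → posterior Dirichlet(10/3, 10/3, 13/3, 13/3)
obs 8: x=2 → posterior Dirichlet(10/3, 10/3, 16/3, 13/3)
obs 9: x=1 → posterior Dirichlet(10/3, 13/3, 16/3, 13/3)

1/4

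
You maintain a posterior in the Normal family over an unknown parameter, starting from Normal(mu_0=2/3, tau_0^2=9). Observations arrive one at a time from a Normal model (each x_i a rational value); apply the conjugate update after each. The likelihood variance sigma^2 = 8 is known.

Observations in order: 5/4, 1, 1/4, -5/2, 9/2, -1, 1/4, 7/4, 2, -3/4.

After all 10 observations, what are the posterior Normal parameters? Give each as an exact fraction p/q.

mu_0=793/1176, tau_0^2=36/49

obs 1: x=5/4 → posterior Normal(199/204, 72/17)
obs 2: x=1 → posterior Normal(307/312, 36/13)
obs 3: x=1/4 → posterior Normal(167/210, 72/35)
obs 4: x=-5/2 → posterior Normal(4/33, 18/11)
obs 5: x=9/2 → posterior Normal(275/318, 72/53)
obs 6: x=-1 → posterior Normal(221/372, 36/31)
obs 7: x=1/4 → posterior Normal(469/852, 72/71)
obs 8: x=7/4 → posterior Normal(329/480, 9/10)
obs 9: x=2 → posterior Normal(437/534, 72/89)
obs 10: x=-3/4 → posterior Normal(793/1176, 36/49)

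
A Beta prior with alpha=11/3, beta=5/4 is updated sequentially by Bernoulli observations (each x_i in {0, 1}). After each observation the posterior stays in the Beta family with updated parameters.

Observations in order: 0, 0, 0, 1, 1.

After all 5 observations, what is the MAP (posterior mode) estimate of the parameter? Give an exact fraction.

obs 1: x=0 → posterior Beta(11/3, 9/4)
obs 2: x=0 → posterior Beta(11/3, 13/4)
obs 3: x=0 → posterior Beta(11/3, 17/4)
obs 4: x=1 → posterior Beta(14/3, 17/4)
obs 5: x=1 → posterior Beta(17/3, 17/4)

56/95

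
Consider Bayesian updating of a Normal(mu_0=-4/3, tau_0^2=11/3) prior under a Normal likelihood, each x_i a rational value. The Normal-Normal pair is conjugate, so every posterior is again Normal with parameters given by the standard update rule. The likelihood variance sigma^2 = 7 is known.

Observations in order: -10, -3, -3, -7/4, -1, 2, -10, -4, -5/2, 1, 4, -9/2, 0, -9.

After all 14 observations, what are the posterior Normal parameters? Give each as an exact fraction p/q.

obs 1: x=-10 → posterior Normal(-69/16, 77/32)
obs 2: x=-3 → posterior Normal(-171/43, 77/43)
obs 3: x=-3 → posterior Normal(-34/9, 77/54)
obs 4: x=-7/4 → posterior Normal(-893/260, 77/65)
obs 5: x=-1 → posterior Normal(-937/304, 77/76)
obs 6: x=2 → posterior Normal(-283/116, 77/87)
obs 7: x=-10 → posterior Normal(-1289/392, 11/14)
obs 8: x=-4 → posterior Normal(-1465/436, 77/109)
obs 9: x=-5/2 → posterior Normal(-105/32, 77/120)
obs 10: x=1 → posterior Normal(-1531/524, 77/131)
obs 11: x=4 → posterior Normal(-1355/568, 77/142)
obs 12: x=-9/2 → posterior Normal(-1553/612, 77/153)
obs 13: x=0 → posterior Normal(-1553/656, 77/164)
obs 14: x=-9 → posterior Normal(-1949/700, 11/25)

mu_0=-1949/700, tau_0^2=11/25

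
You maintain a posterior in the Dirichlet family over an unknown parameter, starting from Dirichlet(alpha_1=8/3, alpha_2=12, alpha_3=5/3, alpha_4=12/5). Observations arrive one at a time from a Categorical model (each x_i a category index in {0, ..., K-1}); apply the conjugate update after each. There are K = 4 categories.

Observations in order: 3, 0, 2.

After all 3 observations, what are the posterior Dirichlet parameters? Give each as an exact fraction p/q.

alpha_1=11/3, alpha_2=12, alpha_3=8/3, alpha_4=17/5

obs 1: x=3 → posterior Dirichlet(8/3, 12, 5/3, 17/5)
obs 2: x=0 → posterior Dirichlet(11/3, 12, 5/3, 17/5)
obs 3: x=2 → posterior Dirichlet(11/3, 12, 8/3, 17/5)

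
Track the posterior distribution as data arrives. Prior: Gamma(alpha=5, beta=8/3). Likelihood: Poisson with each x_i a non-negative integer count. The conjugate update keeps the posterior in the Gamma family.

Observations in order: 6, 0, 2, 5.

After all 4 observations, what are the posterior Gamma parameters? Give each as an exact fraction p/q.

alpha=18, beta=20/3

obs 1: x=6 → posterior Gamma(11, 11/3)
obs 2: x=0 → posterior Gamma(11, 14/3)
obs 3: x=2 → posterior Gamma(13, 17/3)
obs 4: x=5 → posterior Gamma(18, 20/3)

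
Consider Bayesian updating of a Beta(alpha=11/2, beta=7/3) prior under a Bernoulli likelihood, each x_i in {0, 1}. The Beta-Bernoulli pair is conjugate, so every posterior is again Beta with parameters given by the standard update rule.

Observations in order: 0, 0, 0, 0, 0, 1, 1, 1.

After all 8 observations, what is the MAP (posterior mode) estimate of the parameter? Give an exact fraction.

45/83

obs 1: x=0 → posterior Beta(11/2, 10/3)
obs 2: x=0 → posterior Beta(11/2, 13/3)
obs 3: x=0 → posterior Beta(11/2, 16/3)
obs 4: x=0 → posterior Beta(11/2, 19/3)
obs 5: x=0 → posterior Beta(11/2, 22/3)
obs 6: x=1 → posterior Beta(13/2, 22/3)
obs 7: x=1 → posterior Beta(15/2, 22/3)
obs 8: x=1 → posterior Beta(17/2, 22/3)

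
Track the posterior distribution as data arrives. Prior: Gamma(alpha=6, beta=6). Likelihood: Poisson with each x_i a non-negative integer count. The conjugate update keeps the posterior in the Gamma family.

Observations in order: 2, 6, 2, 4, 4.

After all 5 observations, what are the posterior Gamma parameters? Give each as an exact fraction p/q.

obs 1: x=2 → posterior Gamma(8, 7)
obs 2: x=6 → posterior Gamma(14, 8)
obs 3: x=2 → posterior Gamma(16, 9)
obs 4: x=4 → posterior Gamma(20, 10)
obs 5: x=4 → posterior Gamma(24, 11)

alpha=24, beta=11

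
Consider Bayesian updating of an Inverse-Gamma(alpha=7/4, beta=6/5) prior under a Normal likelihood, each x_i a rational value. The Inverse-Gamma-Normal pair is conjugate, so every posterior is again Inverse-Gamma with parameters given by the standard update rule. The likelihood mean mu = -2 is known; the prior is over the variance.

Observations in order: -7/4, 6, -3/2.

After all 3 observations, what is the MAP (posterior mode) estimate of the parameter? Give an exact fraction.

5337/680

obs 1: x=-7/4 → posterior Inverse-Gamma(9/4, 197/160)
obs 2: x=6 → posterior Inverse-Gamma(11/4, 5317/160)
obs 3: x=-3/2 → posterior Inverse-Gamma(13/4, 5337/160)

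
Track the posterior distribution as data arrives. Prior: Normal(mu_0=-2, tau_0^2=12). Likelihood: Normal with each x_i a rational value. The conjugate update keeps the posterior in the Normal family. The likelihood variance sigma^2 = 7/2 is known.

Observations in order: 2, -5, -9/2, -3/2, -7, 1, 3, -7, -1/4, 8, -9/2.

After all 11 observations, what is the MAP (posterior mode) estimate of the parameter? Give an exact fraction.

-392/271

obs 1: x=2 → posterior Normal(34/31, 84/31)
obs 2: x=-5 → posterior Normal(-86/55, 84/55)
obs 3: x=-9/2 → posterior Normal(-194/79, 84/79)
obs 4: x=-3/2 → posterior Normal(-230/103, 84/103)
obs 5: x=-7 → posterior Normal(-398/127, 84/127)
obs 6: x=1 → posterior Normal(-374/151, 84/151)
obs 7: x=3 → posterior Normal(-302/175, 12/25)
obs 8: x=-7 → posterior Normal(-470/199, 84/199)
obs 9: x=-1/4 → posterior Normal(-476/223, 84/223)
obs 10: x=8 → posterior Normal(-284/247, 84/247)
obs 11: x=-9/2 → posterior Normal(-392/271, 84/271)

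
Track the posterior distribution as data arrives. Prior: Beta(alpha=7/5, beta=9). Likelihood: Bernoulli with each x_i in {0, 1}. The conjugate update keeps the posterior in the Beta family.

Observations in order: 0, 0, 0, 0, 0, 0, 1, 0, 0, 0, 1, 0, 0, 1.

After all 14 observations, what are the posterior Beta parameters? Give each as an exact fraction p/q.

obs 1: x=0 → posterior Beta(7/5, 10)
obs 2: x=0 → posterior Beta(7/5, 11)
obs 3: x=0 → posterior Beta(7/5, 12)
obs 4: x=0 → posterior Beta(7/5, 13)
obs 5: x=0 → posterior Beta(7/5, 14)
obs 6: x=0 → posterior Beta(7/5, 15)
obs 7: x=1 → posterior Beta(12/5, 15)
obs 8: x=0 → posterior Beta(12/5, 16)
obs 9: x=0 → posterior Beta(12/5, 17)
obs 10: x=0 → posterior Beta(12/5, 18)
obs 11: x=1 → posterior Beta(17/5, 18)
obs 12: x=0 → posterior Beta(17/5, 19)
obs 13: x=0 → posterior Beta(17/5, 20)
obs 14: x=1 → posterior Beta(22/5, 20)

alpha=22/5, beta=20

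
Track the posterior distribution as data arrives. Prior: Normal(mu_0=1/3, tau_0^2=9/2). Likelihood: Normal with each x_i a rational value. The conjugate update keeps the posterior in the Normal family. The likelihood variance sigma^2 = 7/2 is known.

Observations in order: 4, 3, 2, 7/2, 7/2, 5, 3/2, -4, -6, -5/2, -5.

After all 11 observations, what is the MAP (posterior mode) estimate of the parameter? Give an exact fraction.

obs 1: x=4 → posterior Normal(115/48, 63/32)
obs 2: x=3 → posterior Normal(196/75, 63/50)
obs 3: x=2 → posterior Normal(125/51, 63/68)
obs 4: x=7/2 → posterior Normal(689/258, 63/86)
obs 5: x=7/2 → posterior Normal(439/156, 63/104)
obs 6: x=5 → posterior Normal(574/183, 63/122)
obs 7: x=3/2 → posterior Normal(1229/420, 9/20)
obs 8: x=-4 → posterior Normal(1013/474, 63/158)
obs 9: x=-6 → posterior Normal(689/528, 63/176)
obs 10: x=-5/2 → posterior Normal(277/291, 63/194)
obs 11: x=-5 → posterior Normal(71/159, 63/212)

71/159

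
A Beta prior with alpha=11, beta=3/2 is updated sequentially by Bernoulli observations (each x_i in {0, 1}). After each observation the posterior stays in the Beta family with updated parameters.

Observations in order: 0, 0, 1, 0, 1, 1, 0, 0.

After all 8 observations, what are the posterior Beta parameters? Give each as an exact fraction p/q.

obs 1: x=0 → posterior Beta(11, 5/2)
obs 2: x=0 → posterior Beta(11, 7/2)
obs 3: x=1 → posterior Beta(12, 7/2)
obs 4: x=0 → posterior Beta(12, 9/2)
obs 5: x=1 → posterior Beta(13, 9/2)
obs 6: x=1 → posterior Beta(14, 9/2)
obs 7: x=0 → posterior Beta(14, 11/2)
obs 8: x=0 → posterior Beta(14, 13/2)

alpha=14, beta=13/2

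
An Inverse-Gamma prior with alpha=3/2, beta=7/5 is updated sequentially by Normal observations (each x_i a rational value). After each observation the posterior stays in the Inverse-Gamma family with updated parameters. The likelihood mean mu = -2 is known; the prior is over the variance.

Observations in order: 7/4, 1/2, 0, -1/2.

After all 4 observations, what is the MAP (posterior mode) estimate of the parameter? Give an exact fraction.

obs 1: x=7/4 → posterior Inverse-Gamma(2, 1349/160)
obs 2: x=1/2 → posterior Inverse-Gamma(5/2, 1849/160)
obs 3: x=0 → posterior Inverse-Gamma(3, 2169/160)
obs 4: x=-1/2 → posterior Inverse-Gamma(7/2, 2349/160)

261/80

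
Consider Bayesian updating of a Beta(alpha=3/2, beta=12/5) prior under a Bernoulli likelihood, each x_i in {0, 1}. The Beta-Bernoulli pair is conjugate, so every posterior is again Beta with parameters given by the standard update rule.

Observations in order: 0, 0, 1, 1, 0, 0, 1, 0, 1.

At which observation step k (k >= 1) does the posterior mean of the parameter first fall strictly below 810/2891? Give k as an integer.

obs 1: x=0 → posterior Beta(3/2, 17/5)
obs 2: x=0 → posterior Beta(3/2, 22/5)
obs 3: x=1 → posterior Beta(5/2, 22/5)
obs 4: x=1 → posterior Beta(7/2, 22/5)
obs 5: x=0 → posterior Beta(7/2, 27/5)
obs 6: x=0 → posterior Beta(7/2, 32/5)
obs 7: x=1 → posterior Beta(9/2, 32/5)
obs 8: x=0 → posterior Beta(9/2, 37/5)
obs 9: x=1 → posterior Beta(11/2, 37/5)

k = 2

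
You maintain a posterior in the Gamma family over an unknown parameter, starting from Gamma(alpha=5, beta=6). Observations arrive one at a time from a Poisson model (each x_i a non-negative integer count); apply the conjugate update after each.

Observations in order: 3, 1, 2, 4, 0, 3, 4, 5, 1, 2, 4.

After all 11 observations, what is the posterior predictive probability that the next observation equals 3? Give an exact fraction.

407174238277036145259123298355824171739960755/2322209742641640873794243287246857516733169664

obs 1: x=3 → posterior Gamma(8, 7)
obs 2: x=1 → posterior Gamma(9, 8)
obs 3: x=2 → posterior Gamma(11, 9)
obs 4: x=4 → posterior Gamma(15, 10)
obs 5: x=0 → posterior Gamma(15, 11)
obs 6: x=3 → posterior Gamma(18, 12)
obs 7: x=4 → posterior Gamma(22, 13)
obs 8: x=5 → posterior Gamma(27, 14)
obs 9: x=1 → posterior Gamma(28, 15)
obs 10: x=2 → posterior Gamma(30, 16)
obs 11: x=4 → posterior Gamma(34, 17)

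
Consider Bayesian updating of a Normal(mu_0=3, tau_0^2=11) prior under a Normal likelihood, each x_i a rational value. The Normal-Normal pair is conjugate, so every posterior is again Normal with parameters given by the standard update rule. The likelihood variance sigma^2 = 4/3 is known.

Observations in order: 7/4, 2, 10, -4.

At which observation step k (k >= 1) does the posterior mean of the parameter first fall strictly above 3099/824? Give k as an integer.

k = 3

obs 1: x=7/4 → posterior Normal(279/148, 44/37)
obs 2: x=2 → posterior Normal(543/280, 22/35)
obs 3: x=10 → posterior Normal(1863/412, 44/103)
obs 4: x=-4 → posterior Normal(1335/544, 11/34)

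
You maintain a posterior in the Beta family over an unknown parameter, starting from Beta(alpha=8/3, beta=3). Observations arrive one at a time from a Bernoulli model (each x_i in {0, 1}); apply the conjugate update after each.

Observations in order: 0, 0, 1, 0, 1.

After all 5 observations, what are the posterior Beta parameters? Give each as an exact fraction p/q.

alpha=14/3, beta=6

obs 1: x=0 → posterior Beta(8/3, 4)
obs 2: x=0 → posterior Beta(8/3, 5)
obs 3: x=1 → posterior Beta(11/3, 5)
obs 4: x=0 → posterior Beta(11/3, 6)
obs 5: x=1 → posterior Beta(14/3, 6)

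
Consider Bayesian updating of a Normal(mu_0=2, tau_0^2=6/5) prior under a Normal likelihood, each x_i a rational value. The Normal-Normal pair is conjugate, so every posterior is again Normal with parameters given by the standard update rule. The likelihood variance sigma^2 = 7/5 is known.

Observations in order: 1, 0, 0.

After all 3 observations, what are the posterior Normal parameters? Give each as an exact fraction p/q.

mu_0=4/5, tau_0^2=42/125

obs 1: x=1 → posterior Normal(20/13, 42/65)
obs 2: x=0 → posterior Normal(20/19, 42/95)
obs 3: x=0 → posterior Normal(4/5, 42/125)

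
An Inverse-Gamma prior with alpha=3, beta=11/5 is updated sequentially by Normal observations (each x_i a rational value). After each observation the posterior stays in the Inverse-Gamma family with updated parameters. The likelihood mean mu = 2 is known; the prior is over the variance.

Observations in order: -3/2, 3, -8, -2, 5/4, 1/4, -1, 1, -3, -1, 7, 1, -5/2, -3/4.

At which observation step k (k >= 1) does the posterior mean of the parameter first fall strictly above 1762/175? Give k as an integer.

k = 3

obs 1: x=-3/2 → posterior Inverse-Gamma(7/2, 333/40)
obs 2: x=3 → posterior Inverse-Gamma(4, 353/40)
obs 3: x=-8 → posterior Inverse-Gamma(9/2, 2353/40)
obs 4: x=-2 → posterior Inverse-Gamma(5, 2673/40)
obs 5: x=5/4 → posterior Inverse-Gamma(11/2, 10737/160)
obs 6: x=1/4 → posterior Inverse-Gamma(6, 5491/80)
obs 7: x=-1 → posterior Inverse-Gamma(13/2, 5851/80)
obs 8: x=1 → posterior Inverse-Gamma(7, 5891/80)
obs 9: x=-3 → posterior Inverse-Gamma(15/2, 6891/80)
obs 10: x=-1 → posterior Inverse-Gamma(8, 7251/80)
obs 11: x=7 → posterior Inverse-Gamma(17/2, 8251/80)
obs 12: x=1 → posterior Inverse-Gamma(9, 8291/80)
obs 13: x=-5/2 → posterior Inverse-Gamma(19/2, 9101/80)
obs 14: x=-3/4 → posterior Inverse-Gamma(10, 18807/160)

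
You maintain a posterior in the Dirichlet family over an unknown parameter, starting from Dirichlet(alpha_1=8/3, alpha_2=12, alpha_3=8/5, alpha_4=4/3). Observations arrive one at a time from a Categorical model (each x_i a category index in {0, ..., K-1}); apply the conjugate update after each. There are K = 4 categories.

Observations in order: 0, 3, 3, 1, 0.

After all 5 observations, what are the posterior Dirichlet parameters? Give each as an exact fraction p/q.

obs 1: x=0 → posterior Dirichlet(11/3, 12, 8/5, 4/3)
obs 2: x=3 → posterior Dirichlet(11/3, 12, 8/5, 7/3)
obs 3: x=3 → posterior Dirichlet(11/3, 12, 8/5, 10/3)
obs 4: x=1 → posterior Dirichlet(11/3, 13, 8/5, 10/3)
obs 5: x=0 → posterior Dirichlet(14/3, 13, 8/5, 10/3)

alpha_1=14/3, alpha_2=13, alpha_3=8/5, alpha_4=10/3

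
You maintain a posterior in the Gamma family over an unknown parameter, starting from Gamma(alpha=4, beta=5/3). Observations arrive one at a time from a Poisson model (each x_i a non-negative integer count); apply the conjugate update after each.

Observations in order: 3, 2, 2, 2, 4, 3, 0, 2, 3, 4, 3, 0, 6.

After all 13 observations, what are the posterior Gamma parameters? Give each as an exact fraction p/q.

obs 1: x=3 → posterior Gamma(7, 8/3)
obs 2: x=2 → posterior Gamma(9, 11/3)
obs 3: x=2 → posterior Gamma(11, 14/3)
obs 4: x=2 → posterior Gamma(13, 17/3)
obs 5: x=4 → posterior Gamma(17, 20/3)
obs 6: x=3 → posterior Gamma(20, 23/3)
obs 7: x=0 → posterior Gamma(20, 26/3)
obs 8: x=2 → posterior Gamma(22, 29/3)
obs 9: x=3 → posterior Gamma(25, 32/3)
obs 10: x=4 → posterior Gamma(29, 35/3)
obs 11: x=3 → posterior Gamma(32, 38/3)
obs 12: x=0 → posterior Gamma(32, 41/3)
obs 13: x=6 → posterior Gamma(38, 44/3)

alpha=38, beta=44/3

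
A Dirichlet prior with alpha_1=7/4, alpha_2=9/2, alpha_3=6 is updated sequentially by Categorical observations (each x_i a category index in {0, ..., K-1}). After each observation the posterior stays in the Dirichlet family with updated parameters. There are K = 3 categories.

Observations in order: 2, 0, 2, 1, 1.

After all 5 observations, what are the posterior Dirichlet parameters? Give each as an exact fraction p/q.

obs 1: x=2 → posterior Dirichlet(7/4, 9/2, 7)
obs 2: x=0 → posterior Dirichlet(11/4, 9/2, 7)
obs 3: x=2 → posterior Dirichlet(11/4, 9/2, 8)
obs 4: x=1 → posterior Dirichlet(11/4, 11/2, 8)
obs 5: x=1 → posterior Dirichlet(11/4, 13/2, 8)

alpha_1=11/4, alpha_2=13/2, alpha_3=8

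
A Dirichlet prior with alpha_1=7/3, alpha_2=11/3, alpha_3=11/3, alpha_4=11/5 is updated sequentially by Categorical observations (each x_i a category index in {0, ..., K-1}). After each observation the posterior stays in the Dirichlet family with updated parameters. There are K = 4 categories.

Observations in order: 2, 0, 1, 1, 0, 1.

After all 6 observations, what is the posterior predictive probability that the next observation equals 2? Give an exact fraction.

obs 1: x=2 → posterior Dirichlet(7/3, 11/3, 14/3, 11/5)
obs 2: x=0 → posterior Dirichlet(10/3, 11/3, 14/3, 11/5)
obs 3: x=1 → posterior Dirichlet(10/3, 14/3, 14/3, 11/5)
obs 4: x=1 → posterior Dirichlet(10/3, 17/3, 14/3, 11/5)
obs 5: x=0 → posterior Dirichlet(13/3, 17/3, 14/3, 11/5)
obs 6: x=1 → posterior Dirichlet(13/3, 20/3, 14/3, 11/5)

35/134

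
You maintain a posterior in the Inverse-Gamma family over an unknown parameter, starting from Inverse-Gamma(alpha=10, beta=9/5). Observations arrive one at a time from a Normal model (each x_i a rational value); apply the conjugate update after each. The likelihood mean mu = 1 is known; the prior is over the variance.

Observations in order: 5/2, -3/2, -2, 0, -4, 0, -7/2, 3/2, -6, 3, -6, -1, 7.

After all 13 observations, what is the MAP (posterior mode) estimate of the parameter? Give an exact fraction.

1053/175

obs 1: x=5/2 → posterior Inverse-Gamma(21/2, 117/40)
obs 2: x=-3/2 → posterior Inverse-Gamma(11, 121/20)
obs 3: x=-2 → posterior Inverse-Gamma(23/2, 211/20)
obs 4: x=0 → posterior Inverse-Gamma(12, 221/20)
obs 5: x=-4 → posterior Inverse-Gamma(25/2, 471/20)
obs 6: x=0 → posterior Inverse-Gamma(13, 481/20)
obs 7: x=-7/2 → posterior Inverse-Gamma(27/2, 1367/40)
obs 8: x=3/2 → posterior Inverse-Gamma(14, 343/10)
obs 9: x=-6 → posterior Inverse-Gamma(29/2, 294/5)
obs 10: x=3 → posterior Inverse-Gamma(15, 304/5)
obs 11: x=-6 → posterior Inverse-Gamma(31/2, 853/10)
obs 12: x=-1 → posterior Inverse-Gamma(16, 873/10)
obs 13: x=7 → posterior Inverse-Gamma(33/2, 1053/10)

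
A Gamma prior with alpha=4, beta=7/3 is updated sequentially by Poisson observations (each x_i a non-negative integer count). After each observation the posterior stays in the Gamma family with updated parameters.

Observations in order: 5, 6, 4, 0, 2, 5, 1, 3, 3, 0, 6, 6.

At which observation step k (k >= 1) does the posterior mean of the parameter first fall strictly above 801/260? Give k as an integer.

obs 1: x=5 → posterior Gamma(9, 10/3)
obs 2: x=6 → posterior Gamma(15, 13/3)
obs 3: x=4 → posterior Gamma(19, 16/3)
obs 4: x=0 → posterior Gamma(19, 19/3)
obs 5: x=2 → posterior Gamma(21, 22/3)
obs 6: x=5 → posterior Gamma(26, 25/3)
obs 7: x=1 → posterior Gamma(27, 28/3)
obs 8: x=3 → posterior Gamma(30, 31/3)
obs 9: x=3 → posterior Gamma(33, 34/3)
obs 10: x=0 → posterior Gamma(33, 37/3)
obs 11: x=6 → posterior Gamma(39, 40/3)
obs 12: x=6 → posterior Gamma(45, 43/3)

k = 2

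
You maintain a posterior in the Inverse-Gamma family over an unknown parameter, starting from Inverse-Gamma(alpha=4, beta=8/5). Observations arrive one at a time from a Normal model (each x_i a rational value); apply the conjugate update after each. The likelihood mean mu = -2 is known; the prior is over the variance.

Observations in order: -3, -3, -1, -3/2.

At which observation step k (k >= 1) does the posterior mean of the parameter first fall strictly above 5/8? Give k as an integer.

obs 1: x=-3 → posterior Inverse-Gamma(9/2, 21/10)
obs 2: x=-3 → posterior Inverse-Gamma(5, 13/5)
obs 3: x=-1 → posterior Inverse-Gamma(11/2, 31/10)
obs 4: x=-3/2 → posterior Inverse-Gamma(6, 129/40)

k = 2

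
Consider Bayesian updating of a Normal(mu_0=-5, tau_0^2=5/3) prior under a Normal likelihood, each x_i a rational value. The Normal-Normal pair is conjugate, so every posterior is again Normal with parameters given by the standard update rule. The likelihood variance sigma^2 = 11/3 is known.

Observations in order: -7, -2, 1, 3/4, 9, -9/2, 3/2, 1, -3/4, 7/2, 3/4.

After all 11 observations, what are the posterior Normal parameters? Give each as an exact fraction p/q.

mu_0=-155/264, tau_0^2=5/18

obs 1: x=-7 → posterior Normal(-45/8, 55/48)
obs 2: x=-2 → posterior Normal(-100/21, 55/63)
obs 3: x=1 → posterior Normal(-95/26, 55/78)
obs 4: x=3/4 → posterior Normal(-365/124, 55/93)
obs 5: x=9 → posterior Normal(-185/144, 55/108)
obs 6: x=-9/2 → posterior Normal(-275/164, 55/123)
obs 7: x=3/2 → posterior Normal(-245/184, 55/138)
obs 8: x=1 → posterior Normal(-75/68, 55/153)
obs 9: x=-3/4 → posterior Normal(-15/14, 55/168)
obs 10: x=7/2 → posterior Normal(-85/122, 55/183)
obs 11: x=3/4 → posterior Normal(-155/264, 5/18)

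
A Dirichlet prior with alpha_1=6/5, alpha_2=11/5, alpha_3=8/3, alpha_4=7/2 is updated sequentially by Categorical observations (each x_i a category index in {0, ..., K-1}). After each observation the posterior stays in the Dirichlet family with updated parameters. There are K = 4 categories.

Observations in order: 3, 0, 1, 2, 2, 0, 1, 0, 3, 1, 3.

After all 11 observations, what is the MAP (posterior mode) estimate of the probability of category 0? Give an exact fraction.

obs 1: x=3 → posterior Dirichlet(6/5, 11/5, 8/3, 9/2)
obs 2: x=0 → posterior Dirichlet(11/5, 11/5, 8/3, 9/2)
obs 3: x=1 → posterior Dirichlet(11/5, 16/5, 8/3, 9/2)
obs 4: x=2 → posterior Dirichlet(11/5, 16/5, 11/3, 9/2)
obs 5: x=2 → posterior Dirichlet(11/5, 16/5, 14/3, 9/2)
obs 6: x=0 → posterior Dirichlet(16/5, 16/5, 14/3, 9/2)
obs 7: x=1 → posterior Dirichlet(16/5, 21/5, 14/3, 9/2)
obs 8: x=0 → posterior Dirichlet(21/5, 21/5, 14/3, 9/2)
obs 9: x=3 → posterior Dirichlet(21/5, 21/5, 14/3, 11/2)
obs 10: x=1 → posterior Dirichlet(21/5, 26/5, 14/3, 11/2)
obs 11: x=3 → posterior Dirichlet(21/5, 26/5, 14/3, 13/2)

96/497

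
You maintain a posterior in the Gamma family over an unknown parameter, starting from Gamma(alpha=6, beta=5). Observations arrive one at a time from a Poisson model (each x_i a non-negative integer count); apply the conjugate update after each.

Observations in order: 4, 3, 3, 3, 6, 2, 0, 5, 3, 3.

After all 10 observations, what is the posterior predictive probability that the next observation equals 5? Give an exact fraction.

104512430786548869433813888463191688060760498046875/1496577676626844588240573268701473812127674924007424

obs 1: x=4 → posterior Gamma(10, 6)
obs 2: x=3 → posterior Gamma(13, 7)
obs 3: x=3 → posterior Gamma(16, 8)
obs 4: x=3 → posterior Gamma(19, 9)
obs 5: x=6 → posterior Gamma(25, 10)
obs 6: x=2 → posterior Gamma(27, 11)
obs 7: x=0 → posterior Gamma(27, 12)
obs 8: x=5 → posterior Gamma(32, 13)
obs 9: x=3 → posterior Gamma(35, 14)
obs 10: x=3 → posterior Gamma(38, 15)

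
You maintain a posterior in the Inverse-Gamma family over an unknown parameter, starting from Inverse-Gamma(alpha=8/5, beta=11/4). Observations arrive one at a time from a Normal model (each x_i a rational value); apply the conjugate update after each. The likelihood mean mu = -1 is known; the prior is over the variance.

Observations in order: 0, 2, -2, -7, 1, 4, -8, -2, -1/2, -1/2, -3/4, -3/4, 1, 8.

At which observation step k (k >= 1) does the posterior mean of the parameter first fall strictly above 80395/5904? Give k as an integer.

k = 7

obs 1: x=0 → posterior Inverse-Gamma(21/10, 13/4)
obs 2: x=2 → posterior Inverse-Gamma(13/5, 31/4)
obs 3: x=-2 → posterior Inverse-Gamma(31/10, 33/4)
obs 4: x=-7 → posterior Inverse-Gamma(18/5, 105/4)
obs 5: x=1 → posterior Inverse-Gamma(41/10, 113/4)
obs 6: x=4 → posterior Inverse-Gamma(23/5, 163/4)
obs 7: x=-8 → posterior Inverse-Gamma(51/10, 261/4)
obs 8: x=-2 → posterior Inverse-Gamma(28/5, 263/4)
obs 9: x=-1/2 → posterior Inverse-Gamma(61/10, 527/8)
obs 10: x=-1/2 → posterior Inverse-Gamma(33/5, 66)
obs 11: x=-3/4 → posterior Inverse-Gamma(71/10, 2113/32)
obs 12: x=-3/4 → posterior Inverse-Gamma(38/5, 1057/16)
obs 13: x=1 → posterior Inverse-Gamma(81/10, 1089/16)
obs 14: x=8 → posterior Inverse-Gamma(43/5, 1737/16)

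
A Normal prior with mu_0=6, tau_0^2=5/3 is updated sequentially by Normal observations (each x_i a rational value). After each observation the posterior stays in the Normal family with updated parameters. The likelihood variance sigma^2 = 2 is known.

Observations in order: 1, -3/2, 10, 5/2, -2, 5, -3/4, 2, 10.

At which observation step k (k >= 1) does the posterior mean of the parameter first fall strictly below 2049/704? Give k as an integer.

obs 1: x=1 → posterior Normal(41/11, 10/11)
obs 2: x=-3/2 → posterior Normal(67/32, 5/8)
obs 3: x=10 → posterior Normal(167/42, 10/21)
obs 4: x=5/2 → posterior Normal(48/13, 5/13)
obs 5: x=-2 → posterior Normal(86/31, 10/31)
obs 6: x=5 → posterior Normal(37/12, 5/18)
obs 7: x=-3/4 → posterior Normal(429/164, 10/41)
obs 8: x=2 → posterior Normal(469/184, 5/23)
obs 9: x=10 → posterior Normal(223/68, 10/51)

k = 2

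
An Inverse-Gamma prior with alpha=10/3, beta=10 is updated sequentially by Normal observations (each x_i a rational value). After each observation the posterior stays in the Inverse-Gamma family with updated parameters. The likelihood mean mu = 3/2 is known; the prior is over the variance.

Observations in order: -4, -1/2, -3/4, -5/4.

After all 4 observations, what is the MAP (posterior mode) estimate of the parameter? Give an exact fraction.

1605/304

obs 1: x=-4 → posterior Inverse-Gamma(23/6, 201/8)
obs 2: x=-1/2 → posterior Inverse-Gamma(13/3, 217/8)
obs 3: x=-3/4 → posterior Inverse-Gamma(29/6, 949/32)
obs 4: x=-5/4 → posterior Inverse-Gamma(16/3, 535/16)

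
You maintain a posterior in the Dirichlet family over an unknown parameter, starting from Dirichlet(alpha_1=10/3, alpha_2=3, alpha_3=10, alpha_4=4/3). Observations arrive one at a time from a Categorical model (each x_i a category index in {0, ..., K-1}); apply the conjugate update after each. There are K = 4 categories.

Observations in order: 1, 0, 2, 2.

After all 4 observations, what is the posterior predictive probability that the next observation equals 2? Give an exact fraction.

36/65

obs 1: x=1 → posterior Dirichlet(10/3, 4, 10, 4/3)
obs 2: x=0 → posterior Dirichlet(13/3, 4, 10, 4/3)
obs 3: x=2 → posterior Dirichlet(13/3, 4, 11, 4/3)
obs 4: x=2 → posterior Dirichlet(13/3, 4, 12, 4/3)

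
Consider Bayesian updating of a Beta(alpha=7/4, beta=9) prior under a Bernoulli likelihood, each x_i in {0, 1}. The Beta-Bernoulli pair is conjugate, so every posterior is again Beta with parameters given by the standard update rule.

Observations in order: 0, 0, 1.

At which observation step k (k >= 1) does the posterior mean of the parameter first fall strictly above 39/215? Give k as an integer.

k = 3

obs 1: x=0 → posterior Beta(7/4, 10)
obs 2: x=0 → posterior Beta(7/4, 11)
obs 3: x=1 → posterior Beta(11/4, 11)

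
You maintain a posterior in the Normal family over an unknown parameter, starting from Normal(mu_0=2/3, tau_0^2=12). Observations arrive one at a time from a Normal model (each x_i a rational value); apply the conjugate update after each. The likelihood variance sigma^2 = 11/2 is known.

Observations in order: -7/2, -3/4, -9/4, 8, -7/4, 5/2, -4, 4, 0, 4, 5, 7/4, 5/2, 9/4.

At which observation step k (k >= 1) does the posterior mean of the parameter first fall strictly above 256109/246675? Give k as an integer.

obs 1: x=-7/2 → posterior Normal(-46/21, 132/35)
obs 2: x=-3/4 → posterior Normal(-284/177, 132/59)
obs 3: x=-9/4 → posterior Normal(-446/249, 132/83)
obs 4: x=8 → posterior Normal(130/321, 132/107)
obs 5: x=-7/4 → posterior Normal(4/393, 132/131)
obs 6: x=5/2 → posterior Normal(184/465, 132/155)
obs 7: x=-4 → posterior Normal(-104/537, 132/179)
obs 8: x=4 → posterior Normal(184/609, 132/203)
obs 9: x=0 → posterior Normal(184/681, 132/227)
obs 10: x=4 → posterior Normal(472/753, 132/251)
obs 11: x=5 → posterior Normal(832/825, 12/25)
obs 12: x=7/4 → posterior Normal(958/897, 132/299)
obs 13: x=5/2 → posterior Normal(1138/969, 132/323)
obs 14: x=9/4 → posterior Normal(1300/1041, 132/347)

k = 12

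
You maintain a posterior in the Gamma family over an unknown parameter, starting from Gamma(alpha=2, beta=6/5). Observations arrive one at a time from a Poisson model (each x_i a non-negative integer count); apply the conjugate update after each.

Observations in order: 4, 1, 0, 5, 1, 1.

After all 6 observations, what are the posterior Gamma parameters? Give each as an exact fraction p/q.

obs 1: x=4 → posterior Gamma(6, 11/5)
obs 2: x=1 → posterior Gamma(7, 16/5)
obs 3: x=0 → posterior Gamma(7, 21/5)
obs 4: x=5 → posterior Gamma(12, 26/5)
obs 5: x=1 → posterior Gamma(13, 31/5)
obs 6: x=1 → posterior Gamma(14, 36/5)

alpha=14, beta=36/5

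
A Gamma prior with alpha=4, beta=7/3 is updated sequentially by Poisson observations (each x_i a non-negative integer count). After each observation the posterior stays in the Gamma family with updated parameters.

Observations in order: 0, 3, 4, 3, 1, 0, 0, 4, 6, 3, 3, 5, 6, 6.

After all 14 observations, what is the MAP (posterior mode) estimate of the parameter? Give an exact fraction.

141/49

obs 1: x=0 → posterior Gamma(4, 10/3)
obs 2: x=3 → posterior Gamma(7, 13/3)
obs 3: x=4 → posterior Gamma(11, 16/3)
obs 4: x=3 → posterior Gamma(14, 19/3)
obs 5: x=1 → posterior Gamma(15, 22/3)
obs 6: x=0 → posterior Gamma(15, 25/3)
obs 7: x=0 → posterior Gamma(15, 28/3)
obs 8: x=4 → posterior Gamma(19, 31/3)
obs 9: x=6 → posterior Gamma(25, 34/3)
obs 10: x=3 → posterior Gamma(28, 37/3)
obs 11: x=3 → posterior Gamma(31, 40/3)
obs 12: x=5 → posterior Gamma(36, 43/3)
obs 13: x=6 → posterior Gamma(42, 46/3)
obs 14: x=6 → posterior Gamma(48, 49/3)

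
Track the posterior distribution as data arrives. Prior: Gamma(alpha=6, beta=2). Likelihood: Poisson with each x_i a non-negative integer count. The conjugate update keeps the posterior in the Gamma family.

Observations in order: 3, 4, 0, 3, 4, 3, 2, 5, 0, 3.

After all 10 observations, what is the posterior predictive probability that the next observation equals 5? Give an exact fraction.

obs 1: x=3 → posterior Gamma(9, 3)
obs 2: x=4 → posterior Gamma(13, 4)
obs 3: x=0 → posterior Gamma(13, 5)
obs 4: x=3 → posterior Gamma(16, 6)
obs 5: x=4 → posterior Gamma(20, 7)
obs 6: x=3 → posterior Gamma(23, 8)
obs 7: x=2 → posterior Gamma(25, 9)
obs 8: x=5 → posterior Gamma(30, 10)
obs 9: x=0 → posterior Gamma(30, 11)
obs 10: x=3 → posterior Gamma(33, 12)

178798964641421632017472129278096162422784/2137210935411428674141543654682486133398329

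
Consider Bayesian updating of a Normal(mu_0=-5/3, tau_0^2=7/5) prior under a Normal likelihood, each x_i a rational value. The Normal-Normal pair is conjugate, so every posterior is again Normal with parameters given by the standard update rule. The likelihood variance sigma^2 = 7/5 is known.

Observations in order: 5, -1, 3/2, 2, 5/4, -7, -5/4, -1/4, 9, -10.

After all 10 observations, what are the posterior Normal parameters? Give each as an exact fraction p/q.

obs 1: x=5 → posterior Normal(5/3, 7/10)
obs 2: x=-1 → posterior Normal(7/9, 7/15)
obs 3: x=3/2 → posterior Normal(23/24, 7/20)
obs 4: x=2 → posterior Normal(7/6, 7/25)
obs 5: x=5/4 → posterior Normal(85/72, 7/30)
obs 6: x=-7 → posterior Normal(1/84, 1/5)
obs 7: x=-5/4 → posterior Normal(-7/48, 7/40)
obs 8: x=-1/4 → posterior Normal(-17/108, 7/45)
obs 9: x=9 → posterior Normal(91/120, 7/50)
obs 10: x=-10 → posterior Normal(-29/132, 7/55)

mu_0=-29/132, tau_0^2=7/55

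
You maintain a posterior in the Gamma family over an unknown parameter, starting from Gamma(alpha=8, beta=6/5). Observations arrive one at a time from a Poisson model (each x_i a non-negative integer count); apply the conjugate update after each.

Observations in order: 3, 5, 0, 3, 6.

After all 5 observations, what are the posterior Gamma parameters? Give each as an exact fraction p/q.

alpha=25, beta=31/5

obs 1: x=3 → posterior Gamma(11, 11/5)
obs 2: x=5 → posterior Gamma(16, 16/5)
obs 3: x=0 → posterior Gamma(16, 21/5)
obs 4: x=3 → posterior Gamma(19, 26/5)
obs 5: x=6 → posterior Gamma(25, 31/5)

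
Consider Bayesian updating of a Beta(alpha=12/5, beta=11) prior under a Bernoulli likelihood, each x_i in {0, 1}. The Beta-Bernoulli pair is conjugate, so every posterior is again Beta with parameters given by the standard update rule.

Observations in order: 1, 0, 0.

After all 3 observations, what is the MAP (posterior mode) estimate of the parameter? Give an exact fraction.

obs 1: x=1 → posterior Beta(17/5, 11)
obs 2: x=0 → posterior Beta(17/5, 12)
obs 3: x=0 → posterior Beta(17/5, 13)

1/6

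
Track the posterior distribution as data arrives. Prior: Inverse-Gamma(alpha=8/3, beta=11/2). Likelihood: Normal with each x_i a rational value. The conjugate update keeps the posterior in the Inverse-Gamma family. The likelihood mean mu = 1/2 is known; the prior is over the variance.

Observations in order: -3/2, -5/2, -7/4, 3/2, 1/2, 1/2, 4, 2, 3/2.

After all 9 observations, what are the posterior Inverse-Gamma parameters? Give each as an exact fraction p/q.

obs 1: x=-3/2 → posterior Inverse-Gamma(19/6, 15/2)
obs 2: x=-5/2 → posterior Inverse-Gamma(11/3, 12)
obs 3: x=-7/4 → posterior Inverse-Gamma(25/6, 465/32)
obs 4: x=3/2 → posterior Inverse-Gamma(14/3, 481/32)
obs 5: x=1/2 → posterior Inverse-Gamma(31/6, 481/32)
obs 6: x=1/2 → posterior Inverse-Gamma(17/3, 481/32)
obs 7: x=4 → posterior Inverse-Gamma(37/6, 677/32)
obs 8: x=2 → posterior Inverse-Gamma(20/3, 713/32)
obs 9: x=3/2 → posterior Inverse-Gamma(43/6, 729/32)

alpha=43/6, beta=729/32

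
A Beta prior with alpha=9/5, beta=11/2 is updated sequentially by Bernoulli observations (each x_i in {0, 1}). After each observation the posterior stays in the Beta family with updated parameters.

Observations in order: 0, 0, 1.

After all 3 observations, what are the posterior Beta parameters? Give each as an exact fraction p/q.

alpha=14/5, beta=15/2

obs 1: x=0 → posterior Beta(9/5, 13/2)
obs 2: x=0 → posterior Beta(9/5, 15/2)
obs 3: x=1 → posterior Beta(14/5, 15/2)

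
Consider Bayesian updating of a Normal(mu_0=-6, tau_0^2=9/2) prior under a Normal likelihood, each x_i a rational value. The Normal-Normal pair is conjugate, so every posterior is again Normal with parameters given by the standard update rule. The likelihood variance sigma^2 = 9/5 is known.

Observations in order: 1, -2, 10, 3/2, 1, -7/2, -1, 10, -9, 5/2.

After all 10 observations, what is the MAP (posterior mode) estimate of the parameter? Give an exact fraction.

obs 1: x=1 → posterior Normal(-1, 9/7)
obs 2: x=-2 → posterior Normal(-17/12, 3/4)
obs 3: x=10 → posterior Normal(33/17, 9/17)
obs 4: x=3/2 → posterior Normal(81/44, 9/22)
obs 5: x=1 → posterior Normal(91/54, 1/3)
obs 6: x=-7/2 → posterior Normal(7/8, 9/32)
obs 7: x=-1 → posterior Normal(23/37, 9/37)
obs 8: x=10 → posterior Normal(73/42, 3/14)
obs 9: x=-9 → posterior Normal(28/47, 9/47)
obs 10: x=5/2 → posterior Normal(81/104, 9/52)

81/104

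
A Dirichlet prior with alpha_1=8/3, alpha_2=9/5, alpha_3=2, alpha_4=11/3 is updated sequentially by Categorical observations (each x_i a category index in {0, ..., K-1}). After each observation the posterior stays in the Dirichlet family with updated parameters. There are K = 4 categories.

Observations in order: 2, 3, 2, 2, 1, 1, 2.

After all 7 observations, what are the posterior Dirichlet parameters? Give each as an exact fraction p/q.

obs 1: x=2 → posterior Dirichlet(8/3, 9/5, 3, 11/3)
obs 2: x=3 → posterior Dirichlet(8/3, 9/5, 3, 14/3)
obs 3: x=2 → posterior Dirichlet(8/3, 9/5, 4, 14/3)
obs 4: x=2 → posterior Dirichlet(8/3, 9/5, 5, 14/3)
obs 5: x=1 → posterior Dirichlet(8/3, 14/5, 5, 14/3)
obs 6: x=1 → posterior Dirichlet(8/3, 19/5, 5, 14/3)
obs 7: x=2 → posterior Dirichlet(8/3, 19/5, 6, 14/3)

alpha_1=8/3, alpha_2=19/5, alpha_3=6, alpha_4=14/3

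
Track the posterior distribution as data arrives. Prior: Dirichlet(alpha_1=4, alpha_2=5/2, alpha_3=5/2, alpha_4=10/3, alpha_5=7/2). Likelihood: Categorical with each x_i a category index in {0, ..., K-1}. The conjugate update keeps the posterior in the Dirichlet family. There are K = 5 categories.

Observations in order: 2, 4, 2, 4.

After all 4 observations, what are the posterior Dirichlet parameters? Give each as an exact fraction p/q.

alpha_1=4, alpha_2=5/2, alpha_3=9/2, alpha_4=10/3, alpha_5=11/2

obs 1: x=2 → posterior Dirichlet(4, 5/2, 7/2, 10/3, 7/2)
obs 2: x=4 → posterior Dirichlet(4, 5/2, 7/2, 10/3, 9/2)
obs 3: x=2 → posterior Dirichlet(4, 5/2, 9/2, 10/3, 9/2)
obs 4: x=4 → posterior Dirichlet(4, 5/2, 9/2, 10/3, 11/2)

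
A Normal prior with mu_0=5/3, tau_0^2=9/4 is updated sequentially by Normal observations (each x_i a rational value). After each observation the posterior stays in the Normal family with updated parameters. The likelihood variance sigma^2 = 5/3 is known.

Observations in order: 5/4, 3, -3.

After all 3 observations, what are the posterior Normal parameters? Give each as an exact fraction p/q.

mu_0=805/1212, tau_0^2=45/101

obs 1: x=5/4 → posterior Normal(805/564, 45/47)
obs 2: x=3 → posterior Normal(1777/888, 45/74)
obs 3: x=-3 → posterior Normal(805/1212, 45/101)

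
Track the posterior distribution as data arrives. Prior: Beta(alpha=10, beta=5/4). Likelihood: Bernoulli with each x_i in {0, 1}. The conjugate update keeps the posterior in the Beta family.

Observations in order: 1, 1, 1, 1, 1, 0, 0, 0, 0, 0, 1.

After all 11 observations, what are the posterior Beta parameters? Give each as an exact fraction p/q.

alpha=16, beta=25/4

obs 1: x=1 → posterior Beta(11, 5/4)
obs 2: x=1 → posterior Beta(12, 5/4)
obs 3: x=1 → posterior Beta(13, 5/4)
obs 4: x=1 → posterior Beta(14, 5/4)
obs 5: x=1 → posterior Beta(15, 5/4)
obs 6: x=0 → posterior Beta(15, 9/4)
obs 7: x=0 → posterior Beta(15, 13/4)
obs 8: x=0 → posterior Beta(15, 17/4)
obs 9: x=0 → posterior Beta(15, 21/4)
obs 10: x=0 → posterior Beta(15, 25/4)
obs 11: x=1 → posterior Beta(16, 25/4)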